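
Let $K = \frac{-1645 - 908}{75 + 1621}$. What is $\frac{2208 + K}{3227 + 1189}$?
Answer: $\frac{54235}{108544} \approx 0.49966$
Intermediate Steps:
$K = - \frac{2553}{1696} \approx -1.5053$
$\frac{2208 + K}{3227 + 1189} = \frac{2208 - \frac{2553}{1696}}{3227 + 1189} = \frac{3742215}{1696 \cdot 4416} = \frac{3742215}{1696} \cdot \frac{1}{4416} = \frac{54235}{108544}$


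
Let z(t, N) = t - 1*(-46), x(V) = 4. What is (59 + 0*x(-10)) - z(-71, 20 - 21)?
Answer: 84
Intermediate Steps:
z(t, N) = 46 + t (z(t, N) = t + 46 = 46 + t)
(59 + 0*x(-10)) - z(-71, 20 - 21) = (59 + 0*4) - (46 - 71) = (59 + 0) - 1*(-25) = 59 + 25 = 84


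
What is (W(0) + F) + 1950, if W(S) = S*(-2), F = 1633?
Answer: 3583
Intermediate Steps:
W(S) = -2*S
(W(0) + F) + 1950 = (-2*0 + 1633) + 1950 = (0 + 1633) + 1950 = 1633 + 1950 = 3583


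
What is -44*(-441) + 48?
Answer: 19452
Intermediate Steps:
-44*(-441) + 48 = 19404 + 48 = 19452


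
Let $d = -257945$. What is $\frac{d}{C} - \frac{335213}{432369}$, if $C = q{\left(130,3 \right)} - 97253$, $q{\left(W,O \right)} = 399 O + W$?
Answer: $\frac{79371779467}{41475428694} \approx 1.9137$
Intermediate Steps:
$q{\left(W,O \right)} = W + 399 O$
$C = -95926$ ($C = \left(130 + 399 \cdot 3\right) - 97253 = \left(130 + 1197\right) - 97253 = 1327 - 97253 = -95926$)
$\frac{d}{C} - \frac{335213}{432369} = - \frac{257945}{-95926} - \frac{335213}{432369} = \left(-257945\right) \left(- \frac{1}{95926}\right) - \frac{335213}{432369} = \frac{257945}{95926} - \frac{335213}{432369} = \frac{79371779467}{41475428694}$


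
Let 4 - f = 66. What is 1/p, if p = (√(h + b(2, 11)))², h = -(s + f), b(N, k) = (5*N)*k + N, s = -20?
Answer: 1/194 ≈ 0.0051546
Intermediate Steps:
f = -62 (f = 4 - 1*66 = 4 - 66 = -62)
b(N, k) = N + 5*N*k (b(N, k) = 5*N*k + N = N + 5*N*k)
h = 82 (h = -(-20 - 62) = -1*(-82) = 82)
p = 194 (p = (√(82 + 2*(1 + 5*11)))² = (√(82 + 2*(1 + 55)))² = (√(82 + 2*56))² = (√(82 + 112))² = (√194)² = 194)
1/p = 1/194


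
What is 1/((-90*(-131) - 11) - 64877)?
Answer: -1/53098 ≈ -1.8833e-5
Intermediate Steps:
1/((-90*(-131) - 11) - 64877) = 1/((11790 - 11) - 64877) = 1/(11779 - 64877) = 1/(-53098) = -1/53098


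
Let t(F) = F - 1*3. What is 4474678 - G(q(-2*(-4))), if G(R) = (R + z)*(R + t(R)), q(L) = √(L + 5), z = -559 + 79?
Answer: 4473212 + 963*√13 ≈ 4.4767e+6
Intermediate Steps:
t(F) = -3 + F (t(F) = F - 3 = -3 + F)
z = -480
q(L) = √(5 + L)
G(R) = (-480 + R)*(-3 + 2*R) (G(R) = (R - 480)*(R + (-3 + R)) = (-480 + R)*(-3 + 2*R))
4474678 - G(q(-2*(-4))) = 4474678 - (1440 - 963*√(5 - 2*(-4)) + 2*(√(5 - 2*(-4)))²) = 4474678 - (1440 - 963*√(5 + 8) + 2*(√(5 + 8))²) = 4474678 - (1440 - 963*√13 + 2*(√13)²) = 4474678 - (1440 - 963*√13 + 2*13) = 4474678 - (1440 - 963*√13 + 26) = 4474678 - (1466 - 963*√13) = 4474678 + (-1466 + 963*√13) = 4473212 + 963*√13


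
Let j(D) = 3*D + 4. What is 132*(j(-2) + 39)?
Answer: 4884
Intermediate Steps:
j(D) = 4 + 3*D
132*(j(-2) + 39) = 132*((4 + 3*(-2)) + 39) = 132*((4 - 6) + 39) = 132*(-2 + 39) = 132*37 = 4884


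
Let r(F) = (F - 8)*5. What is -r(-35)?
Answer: 215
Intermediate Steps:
r(F) = -40 + 5*F (r(F) = (-8 + F)*5 = -40 + 5*F)
-r(-35) = -(-40 + 5*(-35)) = -(-40 - 175) = -1*(-215) = 215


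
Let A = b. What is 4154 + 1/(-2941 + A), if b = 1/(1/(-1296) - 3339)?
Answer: 52866802769569/12726722941 ≈ 4154.0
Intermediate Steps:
b = -1296/4327345 (b = 1/(-1/1296 - 3339) = 1/(-4327345/1296) = -1296/4327345 ≈ -0.00029949)
A = -1296/4327345 ≈ -0.00029949
4154 + 1/(-2941 + A) = 4154 + 1/(-2941 - 1296/4327345) = 4154 + 1/(-12726722941/4327345) = 4154 - 4327345/12726722941 = 52866802769569/12726722941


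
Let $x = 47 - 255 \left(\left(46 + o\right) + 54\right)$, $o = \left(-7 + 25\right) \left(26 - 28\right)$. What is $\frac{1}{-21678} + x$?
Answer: $- \frac{352766095}{21678} \approx -16273.0$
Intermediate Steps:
$o = -36$ ($o = 18 \left(-2\right) = -36$)
$x = -16273$ ($x = 47 - 255 \left(\left(46 - 36\right) + 54\right) = 47 - 255 \left(10 + 54\right) = 47 - 16320 = -16273$)
$\frac{1}{-21678} + x = \frac{1}{-21678} - 16273 = - \frac{1}{21678} - 16273 = - \frac{352766095}{21678}$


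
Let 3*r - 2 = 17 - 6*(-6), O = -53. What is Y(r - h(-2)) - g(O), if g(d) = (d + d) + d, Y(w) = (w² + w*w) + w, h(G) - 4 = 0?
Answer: 5258/9 ≈ 584.22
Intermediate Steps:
h(G) = 4 (h(G) = 4 + 0 = 4)
r = 55/3 (r = ⅔ + (17 - 6*(-6))/3 = ⅔ + (17 - 1*(-36))/3 = ⅔ + (17 + 36)/3 = ⅔ + (⅓)*53 = ⅔ + 53/3 = 55/3 ≈ 18.333)
Y(w) = w + 2*w² (Y(w) = (w² + w²) + w = 2*w² + w = w + 2*w²)
g(d) = 3*d (g(d) = 2*d + d = 3*d)
Y(r - h(-2)) - g(O) = (55/3 - 1*4)*(1 + 2*(55/3 - 1*4)) - 3*(-53) = (55/3 - 4)*(1 + 2*(55/3 - 4)) - 1*(-159) = 43*(1 + 2*(43/3))/3 + 159 = 43*(1 + 86/3)/3 + 159 = (43/3)*(89/3) + 159 = 3827/9 + 159 = 5258/9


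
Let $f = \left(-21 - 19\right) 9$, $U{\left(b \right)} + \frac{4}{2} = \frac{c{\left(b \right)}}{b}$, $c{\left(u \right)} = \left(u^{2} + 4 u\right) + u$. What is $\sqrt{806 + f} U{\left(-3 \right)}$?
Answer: $0$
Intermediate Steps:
$c{\left(u \right)} = u^{2} + 5 u$
$U{\left(b \right)} = 3 + b$ ($U{\left(b \right)} = -2 + \frac{b \left(5 + b\right)}{b} = -2 + \left(5 + b\right) = 3 + b$)
$f = -360$ ($f = \left(-40\right) 9 = -360$)
$\sqrt{806 + f} U{\left(-3 \right)} = \sqrt{806 - 360} \left(3 - 3\right) = \sqrt{446} \cdot 0 = 0$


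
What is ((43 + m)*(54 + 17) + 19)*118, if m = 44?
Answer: 731128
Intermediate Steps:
((43 + m)*(54 + 17) + 19)*118 = ((43 + 44)*(54 + 17) + 19)*118 = (87*71 + 19)*118 = (6177 + 19)*118 = 6196*118 = 731128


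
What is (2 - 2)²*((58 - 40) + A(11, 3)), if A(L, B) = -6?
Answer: 0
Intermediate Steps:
(2 - 2)²*((58 - 40) + A(11, 3)) = (2 - 2)²*((58 - 40) - 6) = 0²*(18 - 6) = 0*12 = 0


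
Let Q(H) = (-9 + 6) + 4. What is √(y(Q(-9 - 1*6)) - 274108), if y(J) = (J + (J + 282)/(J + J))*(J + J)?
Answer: 11*I*√2263 ≈ 523.28*I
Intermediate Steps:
Q(H) = 1 (Q(H) = -3 + 4 = 1)
y(J) = 2*J*(J + (282 + J)/(2*J)) (y(J) = (J + (282 + J)/((2*J)))*(2*J) = (J + (282 + J)*(1/(2*J)))*(2*J) = (J + (282 + J)/(2*J))*(2*J) = 2*J*(J + (282 + J)/(2*J)))
√(y(Q(-9 - 1*6)) - 274108) = √((282 + 1 + 2*1²) - 274108) = √((282 + 1 + 2*1) - 274108) = √((282 + 1 + 2) - 274108) = √(285 - 274108) = √(-273823) = 11*I*√2263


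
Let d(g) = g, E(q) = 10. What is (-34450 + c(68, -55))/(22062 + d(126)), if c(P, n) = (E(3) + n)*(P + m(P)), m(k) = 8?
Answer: -18935/11094 ≈ -1.7068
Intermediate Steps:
c(P, n) = (8 + P)*(10 + n) (c(P, n) = (10 + n)*(P + 8) = (10 + n)*(8 + P) = (8 + P)*(10 + n))
(-34450 + c(68, -55))/(22062 + d(126)) = (-34450 + (80 + 8*(-55) + 10*68 + 68*(-55)))/(22062 + 126) = (-34450 + (80 - 440 + 680 - 3740))/22188 = (-34450 - 3420)*(1/22188) = -37870*1/22188 = -18935/11094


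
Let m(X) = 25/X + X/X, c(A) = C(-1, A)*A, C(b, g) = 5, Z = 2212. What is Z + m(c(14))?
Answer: 30987/14 ≈ 2213.4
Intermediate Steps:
c(A) = 5*A
m(X) = 1 + 25/X (m(X) = 25/X + 1 = 1 + 25/X)
Z + m(c(14)) = 2212 + (25 + 5*14)/((5*14)) = 2212 + (25 + 70)/70 = 2212 + (1/70)*95 = 2212 + 19/14 = 30987/14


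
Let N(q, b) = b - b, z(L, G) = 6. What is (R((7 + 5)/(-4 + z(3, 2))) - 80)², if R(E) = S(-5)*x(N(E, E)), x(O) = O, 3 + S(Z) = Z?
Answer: 6400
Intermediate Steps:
S(Z) = -3 + Z
N(q, b) = 0
R(E) = 0 (R(E) = (-3 - 5)*0 = -8*0 = 0)
(R((7 + 5)/(-4 + z(3, 2))) - 80)² = (0 - 80)² = (-80)² = 6400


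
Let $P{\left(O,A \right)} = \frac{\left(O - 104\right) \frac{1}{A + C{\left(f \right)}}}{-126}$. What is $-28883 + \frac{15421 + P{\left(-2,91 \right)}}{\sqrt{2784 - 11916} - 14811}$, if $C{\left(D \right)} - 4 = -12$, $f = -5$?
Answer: $- \frac{11044401463656751}{382370368779} - \frac{161272924 i \sqrt{2283}}{1147111106337} \approx -28884.0 - 0.0067175 i$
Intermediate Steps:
$C{\left(D \right)} = -8$ ($C{\left(D \right)} = 4 - 12 = -8$)
$P{\left(O,A \right)} = - \frac{-104 + O}{126 \left(-8 + A\right)}$ ($P{\left(O,A \right)} = \frac{\left(O - 104\right) \frac{1}{A - 8}}{-126} = \frac{-104 + O}{-8 + A} \left(- \frac{1}{126}\right) = - \frac{-104 + O}{126 \left(-8 + A\right)}$)
$-28883 + \frac{15421 + P{\left(-2,91 \right)}}{\sqrt{2784 - 11916} - 14811} = -28883 + \frac{15421 + \frac{104 - -2}{126 \left(-8 + 91\right)}}{\sqrt{2784 - 11916} - 14811} = -28883 + \frac{15421 + \frac{104 + 2}{126 \cdot 83}}{\sqrt{-9132} - 14811} = -28883 + \frac{15421 + \frac{1}{126} \cdot \frac{1}{83} \cdot 106}{2 i \sqrt{2283} - 14811} = -28883 + \frac{15421 + \frac{53}{5229}}{-14811 + 2 i \sqrt{2283}} = -28883 + \frac{80636462}{5229 \left(-14811 + 2 i \sqrt{2283}\right)}$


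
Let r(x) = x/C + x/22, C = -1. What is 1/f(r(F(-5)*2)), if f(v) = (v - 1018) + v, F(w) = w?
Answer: -11/10988 ≈ -0.0010011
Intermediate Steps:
r(x) = -21*x/22 (r(x) = x/(-1) + x/22 = x*(-1) + x*(1/22) = -x + x/22 = -21*x/22)
f(v) = -1018 + 2*v (f(v) = (-1018 + v) + v = -1018 + 2*v)
1/f(r(F(-5)*2)) = 1/(-1018 + 2*(-(-105)*2/22)) = 1/(-1018 + 2*(-21/22*(-10))) = 1/(-1018 + 2*(105/11)) = 1/(-1018 + 210/11) = 1/(-10988/11) = -11/10988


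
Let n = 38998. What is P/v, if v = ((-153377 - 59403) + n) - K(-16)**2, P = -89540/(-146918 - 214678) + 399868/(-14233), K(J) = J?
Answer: 35829061627/223925812918746 ≈ 0.00016000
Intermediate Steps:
P = -35829061627/1286648967 (P = -89540/(-361596) + 399868*(-1/14233) = -89540*(-1/361596) - 399868/14233 = 22385/90399 - 399868/14233 = -35829061627/1286648967 ≈ -27.847)
v = -174038 (v = ((-153377 - 59403) + 38998) - 1*(-16)**2 = (-212780 + 38998) - 1*256 = -173782 - 256 = -174038)
P/v = -35829061627/1286648967/(-174038) = -35829061627/1286648967*(-1/174038) = 35829061627/223925812918746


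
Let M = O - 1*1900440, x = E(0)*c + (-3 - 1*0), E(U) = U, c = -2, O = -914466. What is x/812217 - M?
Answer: 762104835533/270739 ≈ 2.8149e+6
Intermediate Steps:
x = -3 (x = 0*(-2) + (-3 - 1*0) = 0 + (-3 + 0) = 0 - 3 = -3)
M = -2814906 (M = -914466 - 1*1900440 = -914466 - 1900440 = -2814906)
x/812217 - M = -3/812217 - 1*(-2814906) = (1/812217)*(-3) + 2814906 = -1/270739 + 2814906 = 762104835533/270739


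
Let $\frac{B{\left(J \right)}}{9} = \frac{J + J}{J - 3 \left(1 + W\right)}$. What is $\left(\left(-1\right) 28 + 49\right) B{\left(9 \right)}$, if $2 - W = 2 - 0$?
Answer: $567$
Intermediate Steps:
$W = 0$ ($W = 2 - \left(2 - 0\right) = 2 - \left(2 + 0\right) = 2 - 2 = 0$)
$B{\left(J \right)} = \frac{18 J}{-3 + J}$ ($B{\left(J \right)} = 9 \frac{J + J}{J - 3 \left(1 + 0\right)} = 9 \frac{2 J}{J - 3} = 9 \frac{2 J}{-3 + J} = \frac{18 J}{-3 + J}$)
$\left(\left(-1\right) 28 + 49\right) B{\left(9 \right)} = \left(\left(-1\right) 28 + 49\right) 18 \cdot 9 \frac{1}{-3 + 9} = \left(-28 + 49\right) 18 \cdot 9 \cdot \frac{1}{6} = 21 \cdot 18 \cdot 9 \cdot \frac{1}{6} = 21 \cdot 27 = 567$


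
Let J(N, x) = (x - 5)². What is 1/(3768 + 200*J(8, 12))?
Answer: 1/13568 ≈ 7.3703e-5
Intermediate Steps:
J(N, x) = (-5 + x)²
1/(3768 + 200*J(8, 12)) = 1/(3768 + 200*(-5 + 12)²) = 1/(3768 + 200*7²) = 1/(3768 + 200*49) = 1/(3768 + 9800) = 1/13568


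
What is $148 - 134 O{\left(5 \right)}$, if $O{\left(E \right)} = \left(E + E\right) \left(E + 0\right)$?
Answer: $-6552$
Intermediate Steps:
$O{\left(E \right)} = 2 E^{2}$ ($O{\left(E \right)} = 2 E E = 2 E^{2}$)
$148 - 134 O{\left(5 \right)} = 148 - 134 \cdot 2 \cdot 5^{2} = 148 - 134 \cdot 2 \cdot 25 = 148 - 6700 = -6552$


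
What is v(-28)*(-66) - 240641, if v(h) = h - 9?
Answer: -238199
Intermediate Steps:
v(h) = -9 + h
v(-28)*(-66) - 240641 = (-9 - 28)*(-66) - 240641 = -37*(-66) - 240641 = 2442 - 240641 = -238199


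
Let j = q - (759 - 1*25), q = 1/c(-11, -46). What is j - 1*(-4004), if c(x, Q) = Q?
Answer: 150419/46 ≈ 3270.0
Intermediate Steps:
q = -1/46 (q = 1/(-46) = -1/46 ≈ -0.021739)
j = -33765/46 (j = -1/46 - (759 - 1*25) = -1/46 - (759 - 25) = -1/46 - 1*734 = -1/46 - 734 = -33765/46 ≈ -734.02)
j - 1*(-4004) = -33765/46 - 1*(-4004) = -33765/46 + 4004 = 150419/46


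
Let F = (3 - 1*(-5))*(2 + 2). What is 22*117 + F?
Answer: 2606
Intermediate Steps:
F = 32 (F = (3 + 5)*4 = 8*4 = 32)
22*117 + F = 22*117 + 32 = 2574 + 32 = 2606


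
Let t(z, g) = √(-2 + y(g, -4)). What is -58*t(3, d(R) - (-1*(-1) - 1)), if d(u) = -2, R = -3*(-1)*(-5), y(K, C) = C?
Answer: -58*I*√6 ≈ -142.07*I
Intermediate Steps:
R = -15 (R = 3*(-5) = -15)
t(z, g) = I*√6 (t(z, g) = √(-2 - 4) = √(-6) = I*√6)
-58*t(3, d(R) - (-1*(-1) - 1)) = -58*I*√6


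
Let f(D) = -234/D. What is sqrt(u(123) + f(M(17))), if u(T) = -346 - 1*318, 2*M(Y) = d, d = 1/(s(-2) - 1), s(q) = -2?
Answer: 2*sqrt(185) ≈ 27.203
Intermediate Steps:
d = -1/3 (d = 1/(-2 - 1) = 1/(-3) = -1/3 ≈ -0.33333)
M(Y) = -1/6 (M(Y) = (1/2)*(-1/3) = -1/6)
u(T) = -664 (u(T) = -346 - 318 = -664)
sqrt(u(123) + f(M(17))) = sqrt(-664 - 234/(-1/6)) = sqrt(-664 - 234*(-6)) = sqrt(-664 + 1404) = sqrt(740) = 2*sqrt(185)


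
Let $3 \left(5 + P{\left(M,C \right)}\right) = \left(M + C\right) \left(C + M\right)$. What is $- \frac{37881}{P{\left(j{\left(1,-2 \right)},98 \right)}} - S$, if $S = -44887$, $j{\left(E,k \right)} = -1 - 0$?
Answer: $\frac{6910735}{154} \approx 44875.0$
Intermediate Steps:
$j{\left(E,k \right)} = -1$ ($j{\left(E,k \right)} = -1 + 0 = -1$)
$P{\left(M,C \right)} = -5 + \frac{\left(C + M\right)^{2}}{3}$ ($P{\left(M,C \right)} = -5 + \frac{\left(M + C\right) \left(C + M\right)}{3} = -5 + \frac{\left(C + M\right) \left(C + M\right)}{3} = -5 + \frac{\left(C + M\right)^{2}}{3}$)
$- \frac{37881}{P{\left(j{\left(1,-2 \right)},98 \right)}} - S = - \frac{37881}{-5 + \frac{\left(98 - 1\right)^{2}}{3}} - -44887 = - \frac{37881}{-5 + \frac{97^{2}}{3}} + 44887 = - \frac{37881}{-5 + \frac{1}{3} \cdot 9409} + 44887 = - \frac{37881}{-5 + \frac{9409}{3}} + 44887 = - \frac{37881}{\frac{9394}{3}} + 44887 = \left(-37881\right) \frac{3}{9394} + 44887 = - \frac{1863}{154} + 44887 = \frac{6910735}{154}$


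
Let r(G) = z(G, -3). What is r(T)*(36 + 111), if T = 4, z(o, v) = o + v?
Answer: 147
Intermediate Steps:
r(G) = -3 + G (r(G) = G - 3 = -3 + G)
r(T)*(36 + 111) = (-3 + 4)*(36 + 111) = 1*147 = 147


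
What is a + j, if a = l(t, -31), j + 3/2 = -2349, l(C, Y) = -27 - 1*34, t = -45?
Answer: -4823/2 ≈ -2411.5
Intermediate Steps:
l(C, Y) = -61 (l(C, Y) = -27 - 34 = -61)
j = -4701/2 (j = -3/2 - 2349 = -4701/2 ≈ -2350.5)
a = -61
a + j = -61 - 4701/2 = -4823/2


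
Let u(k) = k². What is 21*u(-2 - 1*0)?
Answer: 84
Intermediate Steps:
21*u(-2 - 1*0) = 21*(-2 - 1*0)² = 21*(-2 + 0)² = 21*(-2)² = 21*4 = 84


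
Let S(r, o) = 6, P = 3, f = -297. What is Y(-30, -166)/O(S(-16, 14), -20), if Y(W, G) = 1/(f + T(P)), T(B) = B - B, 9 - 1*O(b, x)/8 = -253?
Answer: -1/622512 ≈ -1.6064e-6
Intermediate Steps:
O(b, x) = 2096 (O(b, x) = 72 - 8*(-253) = 72 + 2024 = 2096)
T(B) = 0
Y(W, G) = -1/297 (Y(W, G) = 1/(-297 + 0) = 1/(-297) = -1/297)
Y(-30, -166)/O(S(-16, 14), -20) = -1/297/2096 = -1/297*1/2096 = -1/622512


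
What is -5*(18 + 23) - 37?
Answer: -242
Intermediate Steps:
-5*(18 + 23) - 37 = -5*41 - 37 = -205 - 37 = -242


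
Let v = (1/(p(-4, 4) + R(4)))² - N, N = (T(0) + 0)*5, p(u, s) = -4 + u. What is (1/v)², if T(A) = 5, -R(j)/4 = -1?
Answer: 256/159201 ≈ 0.0016080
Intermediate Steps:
R(j) = 4 (R(j) = -4*(-1) = 4)
N = 25 (N = (5 + 0)*5 = 5*5 = 25)
v = -399/16 (v = (1/((-4 - 4) + 4))² - 1*25 = (1/(-8 + 4))² - 25 = (1/(-4))² - 25 = (-¼)² - 25 = 1/16 - 25 = -399/16 ≈ -24.938)
(1/v)² = (1/(-399/16))² = (-16/399)² = 256/159201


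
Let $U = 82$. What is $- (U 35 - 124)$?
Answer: $-2746$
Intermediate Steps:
$- (U 35 - 124) = - (82 \cdot 35 - 124) = - (2870 - 124) = \left(-1\right) 2746 = -2746$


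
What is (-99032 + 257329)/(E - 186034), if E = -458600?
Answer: -2683/10926 ≈ -0.24556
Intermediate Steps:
(-99032 + 257329)/(E - 186034) = (-99032 + 257329)/(-458600 - 186034) = 158297/(-644634) = 158297*(-1/644634) = -2683/10926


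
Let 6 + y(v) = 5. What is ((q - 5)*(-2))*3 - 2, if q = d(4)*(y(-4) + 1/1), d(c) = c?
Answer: 28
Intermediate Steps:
y(v) = -1 (y(v) = -6 + 5 = -1)
q = 0 (q = 4*(-1 + 1/1) = 4*(-1 + 1) = 4*0 = 0)
((q - 5)*(-2))*3 - 2 = ((0 - 5)*(-2))*3 - 2 = -5*(-2)*3 - 2 = 10*3 - 2 = 30 - 2 = 28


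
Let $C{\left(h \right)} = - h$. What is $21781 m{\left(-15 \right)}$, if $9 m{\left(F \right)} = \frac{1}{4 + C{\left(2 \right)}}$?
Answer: $\frac{21781}{18} \approx 1210.1$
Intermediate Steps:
$m{\left(F \right)} = \frac{1}{18}$ ($m{\left(F \right)} = \frac{1}{9 \left(4 - 2\right)} = \frac{1}{9 \cdot 2} = \frac{1}{9} \cdot \frac{1}{2} = \frac{1}{18}$)
$21781 m{\left(-15 \right)} = 21781 \cdot \frac{1}{18} = \frac{21781}{18}$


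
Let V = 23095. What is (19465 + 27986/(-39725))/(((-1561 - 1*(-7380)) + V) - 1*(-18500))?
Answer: 110459877/269074450 ≈ 0.41052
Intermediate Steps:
(19465 + 27986/(-39725))/(((-1561 - 1*(-7380)) + V) - 1*(-18500)) = (19465 + 27986/(-39725))/(((-1561 - 1*(-7380)) + 23095) - 1*(-18500)) = (19465 + 27986*(-1/39725))/(((-1561 + 7380) + 23095) + 18500) = (19465 - 3998/5675)/((5819 + 23095) + 18500) = 110459877/(5675*(28914 + 18500)) = (110459877/5675)/47414 = (110459877/5675)*(1/47414) = 110459877/269074450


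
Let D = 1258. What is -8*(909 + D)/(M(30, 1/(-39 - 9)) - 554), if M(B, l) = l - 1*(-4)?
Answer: 832128/26401 ≈ 31.519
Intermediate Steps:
M(B, l) = 4 + l (M(B, l) = l + 4 = 4 + l)
-8*(909 + D)/(M(30, 1/(-39 - 9)) - 554) = -8*(909 + 1258)/((4 + 1/(-39 - 9)) - 554) = -17336/((4 + 1/(-48)) - 554) = -17336/((4 - 1/48) - 554) = -17336/(191/48 - 554) = -17336/(-26401/48) = -17336*(-48)/26401 = -8*(-104016/26401) = 832128/26401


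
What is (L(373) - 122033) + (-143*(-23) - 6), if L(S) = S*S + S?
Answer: 20752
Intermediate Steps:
L(S) = S + S² (L(S) = S² + S = S + S²)
(L(373) - 122033) + (-143*(-23) - 6) = (373*(1 + 373) - 122033) + (-143*(-23) - 6) = (373*374 - 122033) + (3289 - 6) = (139502 - 122033) + 3283 = 17469 + 3283 = 20752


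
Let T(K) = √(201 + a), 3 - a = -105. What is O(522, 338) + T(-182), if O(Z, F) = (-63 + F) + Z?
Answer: 797 + √309 ≈ 814.58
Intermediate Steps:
a = 108 (a = 3 - 1*(-105) = 3 + 105 = 108)
O(Z, F) = -63 + F + Z
T(K) = √309 (T(K) = √(201 + 108) = √309)
O(522, 338) + T(-182) = (-63 + 338 + 522) + √309 = 797 + √309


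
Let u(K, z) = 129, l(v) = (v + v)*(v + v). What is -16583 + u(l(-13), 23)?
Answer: -16454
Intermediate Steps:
l(v) = 4*v² (l(v) = (2*v)*(2*v) = 4*v²)
-16583 + u(l(-13), 23) = -16583 + 129 = -16454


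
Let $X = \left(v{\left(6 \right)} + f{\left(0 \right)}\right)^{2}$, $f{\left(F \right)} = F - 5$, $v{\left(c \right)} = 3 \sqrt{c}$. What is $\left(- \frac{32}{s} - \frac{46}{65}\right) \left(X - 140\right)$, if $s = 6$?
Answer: $\frac{71858}{195} + \frac{2356 \sqrt{6}}{13} \approx 812.43$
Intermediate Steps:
$f{\left(F \right)} = -5 + F$
$X = \left(-5 + 3 \sqrt{6}\right)^{2}$ ($X = \left(3 \sqrt{6} + \left(-5 + 0\right)\right)^{2} = \left(3 \sqrt{6} - 5\right)^{2} = \left(-5 + 3 \sqrt{6}\right)^{2} \approx 5.5153$)
$\left(- \frac{32}{s} - \frac{46}{65}\right) \left(X - 140\right) = \left(- \frac{32}{6} - \frac{46}{65}\right) \left(\left(79 - 30 \sqrt{6}\right) - 140\right) = \left(\left(-32\right) \frac{1}{6} - \frac{46}{65}\right) \left(-61 - 30 \sqrt{6}\right) = \left(- \frac{16}{3} - \frac{46}{65}\right) \left(-61 - 30 \sqrt{6}\right) = - \frac{1178 \left(-61 - 30 \sqrt{6}\right)}{195} = \frac{71858}{195} + \frac{2356 \sqrt{6}}{13}$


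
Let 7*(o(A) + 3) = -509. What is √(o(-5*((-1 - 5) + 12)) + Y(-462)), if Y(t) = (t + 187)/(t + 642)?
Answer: I*√136255/42 ≈ 8.7887*I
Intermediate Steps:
Y(t) = (187 + t)/(642 + t)
o(A) = -530/7 (o(A) = -3 + (⅐)*(-509) = -3 - 509/7 = -530/7)
√(o(-5*((-1 - 5) + 12)) + Y(-462)) = √(-530/7 + (187 - 462)/(642 - 462)) = √(-530/7 - 275/180) = √(-530/7 + (1/180)*(-275)) = √(-530/7 - 55/36) = √(-19465/252) = I*√136255/42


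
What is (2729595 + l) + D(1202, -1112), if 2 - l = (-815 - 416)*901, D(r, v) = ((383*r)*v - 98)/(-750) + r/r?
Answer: 339097384/75 ≈ 4.5213e+6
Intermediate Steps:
D(r, v) = 424/375 - 383*r*v/750 (D(r, v) = (383*r*v - 98)*(-1/750) + 1 = (-98 + 383*r*v)*(-1/750) + 1 = (49/375 - 383*r*v/750) + 1 = 424/375 - 383*r*v/750)
l = 1109133 (l = 2 - (-815 - 416)*901 = 2 - (-1231)*901 = 2 - 1*(-1109131) = 2 + 1109131 = 1109133)
(2729595 + l) + D(1202, -1112) = (2729595 + 1109133) + (424/375 - 383/750*1202*(-1112)) = 3838728 + (424/375 + 255963496/375) = 3838728 + 51192784/75 = 339097384/75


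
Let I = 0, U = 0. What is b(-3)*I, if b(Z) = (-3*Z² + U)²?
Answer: 0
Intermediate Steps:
b(Z) = 9*Z⁴ (b(Z) = (-3*Z² + 0)² = (-3*Z²)² = 9*Z⁴)
b(-3)*I = (9*(-3)⁴)*0 = (9*81)*0 = 729*0 = 0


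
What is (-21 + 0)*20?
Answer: -420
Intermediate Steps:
(-21 + 0)*20 = -21*20 = -420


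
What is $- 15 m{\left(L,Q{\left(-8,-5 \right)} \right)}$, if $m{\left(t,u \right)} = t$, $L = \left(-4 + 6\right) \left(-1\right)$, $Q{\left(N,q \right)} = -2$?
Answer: $30$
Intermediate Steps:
$L = -2$ ($L = 2 \left(-1\right) = -2$)
$- 15 m{\left(L,Q{\left(-8,-5 \right)} \right)} = \left(-15\right) \left(-2\right) = 30$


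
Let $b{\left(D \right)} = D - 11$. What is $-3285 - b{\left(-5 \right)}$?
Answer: $-3269$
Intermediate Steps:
$b{\left(D \right)} = -11 + D$
$-3285 - b{\left(-5 \right)} = -3285 - \left(-11 - 5\right) = -3285 - -16 = -3285 + 16 = -3269$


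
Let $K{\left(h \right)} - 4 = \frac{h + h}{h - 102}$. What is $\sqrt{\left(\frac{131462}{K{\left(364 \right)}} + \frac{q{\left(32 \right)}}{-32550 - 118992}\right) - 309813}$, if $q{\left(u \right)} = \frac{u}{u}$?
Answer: $\frac{i \sqrt{1014501241963615403}}{1869018} \approx 538.91 i$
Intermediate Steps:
$q{\left(u \right)} = 1$
$K{\left(h \right)} = 4 + \frac{2 h}{-102 + h}$ ($K{\left(h \right)} = 4 + \frac{h + h}{h - 102} = 4 + \frac{2 h}{-102 + h}$)
$\sqrt{\left(\frac{131462}{K{\left(364 \right)}} + \frac{q{\left(32 \right)}}{-32550 - 118992}\right) - 309813} = \sqrt{\left(\frac{131462}{6 \frac{1}{-102 + 364} \left(-68 + 364\right)} + 1 \frac{1}{-32550 - 118992}\right) - 309813} = \sqrt{\left(\frac{131462}{6 \cdot \frac{1}{262} \cdot 296} + 1 \frac{1}{-32550 - 118992}\right) - 309813} = \sqrt{\left(\frac{131462}{6 \cdot \frac{1}{262} \cdot 296} + 1 \frac{1}{-151542}\right) - 309813} = \sqrt{\left(\frac{131462}{\frac{888}{131}} + 1 \left(- \frac{1}{151542}\right)\right) - 309813} = \sqrt{\left(131462 \cdot \frac{131}{888} - \frac{1}{151542}\right) - 309813} = \sqrt{\left(\frac{8610761}{444} - \frac{1}{151542}\right) - 309813} = \sqrt{\frac{217481990503}{11214108} - 309813} = \sqrt{- \frac{3256794451301}{11214108}} = \frac{i \sqrt{1014501241963615403}}{1869018}$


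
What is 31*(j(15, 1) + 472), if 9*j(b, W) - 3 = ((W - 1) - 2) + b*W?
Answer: 132184/9 ≈ 14687.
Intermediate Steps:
j(b, W) = W/9 + W*b/9 (j(b, W) = ⅓ + (((W - 1) - 2) + b*W)/9 = ⅓ + (((-1 + W) - 2) + W*b)/9 = ⅓ + ((-3 + W) + W*b)/9 = ⅓ + (-3 + W + W*b)/9 = ⅓ + (-⅓ + W/9 + W*b/9) = W/9 + W*b/9)
31*(j(15, 1) + 472) = 31*((⅑)*1*(1 + 15) + 472) = 31*((⅑)*1*16 + 472) = 31*(16/9 + 472) = 31*(4264/9) = 132184/9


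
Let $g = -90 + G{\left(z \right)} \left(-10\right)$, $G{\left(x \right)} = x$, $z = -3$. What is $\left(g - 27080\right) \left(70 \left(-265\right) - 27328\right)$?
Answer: $1245128920$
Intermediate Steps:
$g = -60$ ($g = -90 - -30 = -90 + 30 = -60$)
$\left(g - 27080\right) \left(70 \left(-265\right) - 27328\right) = \left(-60 - 27080\right) \left(70 \left(-265\right) - 27328\right) = - 27140 \left(-18550 - 27328\right) = \left(-27140\right) \left(-45878\right) = 1245128920$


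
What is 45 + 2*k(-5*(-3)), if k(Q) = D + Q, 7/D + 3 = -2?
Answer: 361/5 ≈ 72.200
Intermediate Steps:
D = -7/5 (D = 7/(-3 - 2) = 7/(-5) = 7*(-⅕) = -7/5 ≈ -1.4000)
k(Q) = -7/5 + Q
45 + 2*k(-5*(-3)) = 45 + 2*(-7/5 - 5*(-3)) = 45 + 2*(-7/5 + 15) = 45 + 2*(68/5) = 45 + 136/5 = 361/5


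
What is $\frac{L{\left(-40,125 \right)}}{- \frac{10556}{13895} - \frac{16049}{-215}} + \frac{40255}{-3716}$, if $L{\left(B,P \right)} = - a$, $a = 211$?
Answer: $- \frac{320797352275}{23435359044} \approx -13.689$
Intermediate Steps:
$L{\left(B,P \right)} = -211$ ($L{\left(B,P \right)} = \left(-1\right) 211 = -211$)
$\frac{L{\left(-40,125 \right)}}{- \frac{10556}{13895} - \frac{16049}{-215}} + \frac{40255}{-3716} = - \frac{211}{- \frac{10556}{13895} - \frac{16049}{-215}} + \frac{40255}{-3716} = - \frac{211}{\left(-10556\right) \frac{1}{13895} - - \frac{16049}{215}} + 40255 \left(- \frac{1}{3716}\right) = - \frac{211}{- \frac{1508}{1985} + \frac{16049}{215}} - \frac{40255}{3716} = - \frac{211}{\frac{6306609}{85355}} - \frac{40255}{3716} = \left(-211\right) \frac{85355}{6306609} - \frac{40255}{3716} = - \frac{18009905}{6306609} - \frac{40255}{3716} = - \frac{320797352275}{23435359044}$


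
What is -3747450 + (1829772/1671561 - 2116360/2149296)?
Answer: -186991471027319509/49898324598 ≈ -3.7474e+6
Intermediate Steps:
-3747450 + (1829772/1671561 - 2116360/2149296) = -3747450 + (1829772*(1/1671561) - 2116360*1/2149296) = -3747450 + (203308/185729 - 264545/268662) = -3747450 + 5487455591/49898324598 = -186991471027319509/49898324598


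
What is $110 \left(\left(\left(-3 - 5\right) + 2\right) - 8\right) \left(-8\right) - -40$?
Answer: $12360$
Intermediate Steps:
$110 \left(\left(\left(-3 - 5\right) + 2\right) - 8\right) \left(-8\right) - -40 = 110 \left(\left(-8 + 2\right) - 8\right) \left(-8\right) + 40 = 110 \left(-6 - 8\right) \left(-8\right) + 40 = 110 \left(\left(-14\right) \left(-8\right)\right) + 40 = 110 \cdot 112 + 40 = 12320 + 40 = 12360$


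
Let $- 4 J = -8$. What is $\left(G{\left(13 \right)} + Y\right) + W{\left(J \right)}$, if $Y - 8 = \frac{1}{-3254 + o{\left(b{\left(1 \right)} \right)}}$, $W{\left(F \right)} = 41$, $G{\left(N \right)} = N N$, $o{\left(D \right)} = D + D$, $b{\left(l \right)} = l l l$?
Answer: $\frac{708935}{3252} \approx 218.0$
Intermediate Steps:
$J = 2$ ($J = \left(- \frac{1}{4}\right) \left(-8\right) = 2$)
$b{\left(l \right)} = l^{3}$ ($b{\left(l \right)} = l^{2} l = l^{3}$)
$o{\left(D \right)} = 2 D$
$G{\left(N \right)} = N^{2}$
$Y = \frac{26015}{3252}$ ($Y = 8 + \frac{1}{-3254 + 2 \cdot 1^{3}} = 8 + \frac{1}{-3254 + 2 \cdot 1} = 8 + \frac{1}{-3254 + 2} = 8 + \frac{1}{-3252} = 8 - \frac{1}{3252} = \frac{26015}{3252} \approx 7.9997$)
$\left(G{\left(13 \right)} + Y\right) + W{\left(J \right)} = \left(13^{2} + \frac{26015}{3252}\right) + 41 = \left(169 + \frac{26015}{3252}\right) + 41 = \frac{575603}{3252} + 41 = \frac{708935}{3252}$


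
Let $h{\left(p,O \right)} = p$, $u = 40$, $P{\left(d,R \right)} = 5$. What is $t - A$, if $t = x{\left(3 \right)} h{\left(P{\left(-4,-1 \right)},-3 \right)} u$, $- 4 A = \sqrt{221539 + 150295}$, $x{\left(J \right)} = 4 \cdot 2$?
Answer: $1600 + \frac{\sqrt{371834}}{4} \approx 1752.4$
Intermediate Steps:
$x{\left(J \right)} = 8$
$A = - \frac{\sqrt{371834}}{4}$ ($A = - \frac{\sqrt{221539 + 150295}}{4} = - \frac{\sqrt{371834}}{4} \approx -152.45$)
$t = 1600$ ($t = 8 \cdot 5 \cdot 40 = 40 \cdot 40 = 1600$)
$t - A = 1600 - - \frac{\sqrt{371834}}{4} = 1600 + \frac{\sqrt{371834}}{4}$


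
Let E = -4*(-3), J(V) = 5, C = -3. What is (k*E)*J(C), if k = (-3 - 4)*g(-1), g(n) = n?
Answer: 420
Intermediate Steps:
k = 7 (k = (-3 - 4)*(-1) = -7*(-1) = 7)
E = 12
(k*E)*J(C) = (7*12)*5 = 84*5 = 420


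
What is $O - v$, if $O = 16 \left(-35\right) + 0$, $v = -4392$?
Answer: $3832$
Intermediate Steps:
$O = -560$ ($O = -560 + 0 = -560$)
$O - v = -560 - -4392 = -560 + 4392 = 3832$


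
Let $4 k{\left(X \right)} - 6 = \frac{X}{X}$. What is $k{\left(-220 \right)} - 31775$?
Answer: $- \frac{127093}{4} \approx -31773.0$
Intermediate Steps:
$k{\left(X \right)} = \frac{7}{4}$ ($k{\left(X \right)} = \frac{3}{2} + \frac{X \frac{1}{X}}{4} = \frac{3}{2} + \frac{1}{4} \cdot 1 = \frac{3}{2} + \frac{1}{4} = \frac{7}{4}$)
$k{\left(-220 \right)} - 31775 = \frac{7}{4} - 31775 = - \frac{127093}{4}$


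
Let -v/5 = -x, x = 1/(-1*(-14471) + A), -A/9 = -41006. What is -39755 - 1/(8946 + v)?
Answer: -27279997598610/686202931 ≈ -39755.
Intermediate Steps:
A = 369054 (A = -9*(-41006) = 369054)
x = 1/383525 (x = 1/(-1*(-14471) + 369054) = 1/(14471 + 369054) = 1/383525 ≈ 2.6074e-6)
v = 1/76705 (v = -(-5)/383525 = -5*(-1/383525) = 1/76705 ≈ 1.3037e-5)
-39755 - 1/(8946 + v) = -39755 - 1/(8946 + 1/76705) = -39755 - 1/686202931/76705 = -39755 - 1*76705/686202931 = -39755 - 76705/686202931 = -27279997598610/686202931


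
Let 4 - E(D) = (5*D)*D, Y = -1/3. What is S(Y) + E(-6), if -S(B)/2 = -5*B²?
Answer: -1574/9 ≈ -174.89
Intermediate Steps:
Y = -⅓ (Y = -1*⅓ = -⅓ ≈ -0.33333)
E(D) = 4 - 5*D² (E(D) = 4 - 5*D*D = 4 - 5*D²)
S(B) = 10*B² (S(B) = -(-10)*B² = 10*B²)
S(Y) + E(-6) = 10*(-⅓)² + (4 - 5*(-6)²) = 10*(⅑) + (4 - 5*36) = 10/9 + (4 - 180) = 10/9 - 176 = -1574/9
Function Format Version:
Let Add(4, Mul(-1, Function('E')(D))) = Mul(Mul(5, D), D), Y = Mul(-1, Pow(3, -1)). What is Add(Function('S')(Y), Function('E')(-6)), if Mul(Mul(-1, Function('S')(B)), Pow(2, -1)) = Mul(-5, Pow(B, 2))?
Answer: Rational(-1574, 9) ≈ -174.89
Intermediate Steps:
Y = Rational(-1, 3) (Y = Mul(-1, Rational(1, 3)) = Rational(-1, 3) ≈ -0.33333)
Function('E')(D) = Add(4, Mul(-5, Pow(D, 2))) (Function('E')(D) = Add(4, Mul(-1, Mul(Mul(5, D), D))) = Add(4, Mul(-1, Mul(5, Pow(D, 2)))) = Add(4, Mul(-5, Pow(D, 2))))
Function('S')(B) = Mul(10, Pow(B, 2)) (Function('S')(B) = Mul(-2, Mul(-5, Pow(B, 2))) = Mul(10, Pow(B, 2)))
Add(Function('S')(Y), Function('E')(-6)) = Add(Mul(10, Pow(Rational(-1, 3), 2)), Add(4, Mul(-5, Pow(-6, 2)))) = Add(Mul(10, Rational(1, 9)), Add(4, Mul(-5, 36))) = Add(Rational(10, 9), Add(4, -180)) = Add(Rational(10, 9), -176) = Rational(-1574, 9)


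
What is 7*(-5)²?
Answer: 175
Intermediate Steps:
7*(-5)² = 7*25 = 175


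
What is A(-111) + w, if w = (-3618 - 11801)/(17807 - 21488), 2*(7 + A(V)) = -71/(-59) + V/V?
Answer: -371267/217179 ≈ -1.7095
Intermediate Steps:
A(V) = -348/59 (A(V) = -7 + (-71/(-59) + V/V)/2 = -7 + (-71*(-1/59) + 1)/2 = -7 + (71/59 + 1)/2 = -7 + (½)*(130/59) = -7 + 65/59 = -348/59)
w = 15419/3681 (w = -15419/(-3681) = -15419*(-1/3681) = 15419/3681 ≈ 4.1888)
A(-111) + w = -348/59 + 15419/3681 = -371267/217179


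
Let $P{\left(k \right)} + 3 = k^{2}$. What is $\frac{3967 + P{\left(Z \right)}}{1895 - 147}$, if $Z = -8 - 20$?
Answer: $\frac{1187}{437} \approx 2.7162$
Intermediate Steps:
$Z = -28$
$P{\left(k \right)} = -3 + k^{2}$
$\frac{3967 + P{\left(Z \right)}}{1895 - 147} = \frac{3967 - \left(3 - \left(-28\right)^{2}\right)}{1895 - 147} = \frac{3967 + \left(-3 + 784\right)}{1748} = \left(3967 + 781\right) \frac{1}{1748} = 4748 \cdot \frac{1}{1748} = \frac{1187}{437}$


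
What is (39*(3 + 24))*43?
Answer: 45279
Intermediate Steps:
(39*(3 + 24))*43 = (39*27)*43 = 1053*43 = 45279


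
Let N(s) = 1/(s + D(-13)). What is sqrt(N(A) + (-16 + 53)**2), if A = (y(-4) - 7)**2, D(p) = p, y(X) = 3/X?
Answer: sqrt(776247369)/753 ≈ 37.000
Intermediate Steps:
A = 961/16 (A = (3/(-4) - 7)**2 = (3*(-1/4) - 7)**2 = (-3/4 - 7)**2 = (-31/4)**2 = 961/16 ≈ 60.063)
N(s) = 1/(-13 + s) (N(s) = 1/(s - 13) = 1/(-13 + s))
sqrt(N(A) + (-16 + 53)**2) = sqrt(1/(-13 + 961/16) + (-16 + 53)**2) = sqrt(1/(753/16) + 37**2) = sqrt(16/753 + 1369) = sqrt(1030873/753) = sqrt(776247369)/753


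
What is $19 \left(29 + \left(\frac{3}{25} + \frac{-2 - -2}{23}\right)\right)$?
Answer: $\frac{13832}{25} \approx 553.28$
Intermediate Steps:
$19 \left(29 + \left(\frac{3}{25} + \frac{-2 - -2}{23}\right)\right) = 19 \left(29 + \left(3 \cdot \frac{1}{25} + \left(-2 + 2\right) \frac{1}{23}\right)\right) = 19 \left(29 + \left(\frac{3}{25} + 0 \cdot \frac{1}{23}\right)\right) = 19 \left(29 + \left(\frac{3}{25} + 0\right)\right) = 19 \left(29 + \frac{3}{25}\right) = 19 \cdot \frac{728}{25} = \frac{13832}{25}$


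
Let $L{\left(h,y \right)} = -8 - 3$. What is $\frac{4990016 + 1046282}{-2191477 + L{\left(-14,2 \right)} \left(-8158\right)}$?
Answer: $- \frac{6036298}{2101739} \approx -2.872$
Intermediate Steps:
$L{\left(h,y \right)} = -11$
$\frac{4990016 + 1046282}{-2191477 + L{\left(-14,2 \right)} \left(-8158\right)} = \frac{4990016 + 1046282}{-2191477 - -89738} = \frac{6036298}{-2191477 + 89738} = \frac{6036298}{-2101739} = 6036298 \left(- \frac{1}{2101739}\right) = - \frac{6036298}{2101739}$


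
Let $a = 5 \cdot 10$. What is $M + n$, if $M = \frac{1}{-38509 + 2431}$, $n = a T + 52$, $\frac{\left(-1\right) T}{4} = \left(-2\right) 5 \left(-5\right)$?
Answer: $- \frac{358903945}{36078} \approx -9948.0$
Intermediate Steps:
$a = 50$
$T = -200$ ($T = - 4 \left(-2\right) 5 \left(-5\right) = - 4 \left(\left(-10\right) \left(-5\right)\right) = \left(-4\right) 50 = -200$)
$n = -9948$ ($n = 50 \left(-200\right) + 52 = -10000 + 52 = -9948$)
$M = - \frac{1}{36078}$ ($M = \frac{1}{-36078} = - \frac{1}{36078} \approx -2.7718 \cdot 10^{-5}$)
$M + n = - \frac{1}{36078} - 9948 = - \frac{358903945}{36078}$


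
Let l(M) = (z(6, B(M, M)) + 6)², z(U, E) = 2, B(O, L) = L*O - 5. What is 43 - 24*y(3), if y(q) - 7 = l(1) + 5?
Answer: -1781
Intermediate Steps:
B(O, L) = -5 + L*O
l(M) = 64 (l(M) = (2 + 6)² = 8² = 64)
y(q) = 76 (y(q) = 7 + (64 + 5) = 7 + 69 = 76)
43 - 24*y(3) = 43 - 24*76 = 43 - 1824 = -1781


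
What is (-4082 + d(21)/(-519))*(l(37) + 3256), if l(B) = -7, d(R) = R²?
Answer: -2294875917/173 ≈ -1.3265e+7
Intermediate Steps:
(-4082 + d(21)/(-519))*(l(37) + 3256) = (-4082 + 21²/(-519))*(-7 + 3256) = (-4082 + 441*(-1/519))*3249 = (-4082 - 147/173)*3249 = -706333/173*3249 = -2294875917/173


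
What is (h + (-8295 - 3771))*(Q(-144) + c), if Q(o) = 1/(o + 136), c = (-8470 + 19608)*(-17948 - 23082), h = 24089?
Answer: -43955332005783/8 ≈ -5.4944e+12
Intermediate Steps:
c = -456992140 (c = 11138*(-41030) = -456992140)
Q(o) = 1/(136 + o)
(h + (-8295 - 3771))*(Q(-144) + c) = (24089 + (-8295 - 3771))*(1/(136 - 144) - 456992140) = (24089 - 12066)*(1/(-8) - 456992140) = 12023*(-⅛ - 456992140) = 12023*(-3655937121/8) = -43955332005783/8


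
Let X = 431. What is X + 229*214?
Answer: 49437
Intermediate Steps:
X + 229*214 = 431 + 229*214 = 431 + 49006 = 49437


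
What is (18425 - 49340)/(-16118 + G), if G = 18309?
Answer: -30915/2191 ≈ -14.110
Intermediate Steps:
(18425 - 49340)/(-16118 + G) = (18425 - 49340)/(-16118 + 18309) = -30915/2191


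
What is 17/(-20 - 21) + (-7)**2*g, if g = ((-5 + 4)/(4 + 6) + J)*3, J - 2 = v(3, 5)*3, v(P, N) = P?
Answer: 656773/410 ≈ 1601.9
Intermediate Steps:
J = 11 (J = 2 + 3*3 = 2 + 9 = 11)
g = 327/10 (g = ((-5 + 4)/(4 + 6) + 11)*3 = (-1/10 + 11)*3 = (109/10)*3 = 327/10 ≈ 32.700)
17/(-20 - 21) + (-7)**2*g = 17/(-20 - 21) + (-7)**2*(327/10) = 17/(-41) + 49*(327/10) = 17*(-1/41) + 16023/10 = -17/41 + 16023/10 = 656773/410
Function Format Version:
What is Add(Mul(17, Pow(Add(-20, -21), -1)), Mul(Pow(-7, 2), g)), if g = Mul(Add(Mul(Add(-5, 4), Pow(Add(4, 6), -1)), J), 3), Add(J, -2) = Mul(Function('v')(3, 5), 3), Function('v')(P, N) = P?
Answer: Rational(656773, 410) ≈ 1601.9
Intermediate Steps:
J = 11 (J = Add(2, Mul(3, 3)) = Add(2, 9) = 11)
g = Rational(327, 10) (g = Mul(Add(Mul(Add(-5, 4), Pow(Add(4, 6), -1)), 11), 3) = Mul(Add(Mul(-1, Pow(10, -1)), 11), 3) = Mul(Add(Mul(-1, Rational(1, 10)), 11), 3) = Mul(Add(Rational(-1, 10), 11), 3) = Mul(Rational(109, 10), 3) = Rational(327, 10) ≈ 32.700)
Add(Mul(17, Pow(Add(-20, -21), -1)), Mul(Pow(-7, 2), g)) = Add(Mul(17, Pow(Add(-20, -21), -1)), Mul(Pow(-7, 2), Rational(327, 10))) = Add(Mul(17, Pow(-41, -1)), Mul(49, Rational(327, 10))) = Add(Mul(17, Rational(-1, 41)), Rational(16023, 10)) = Add(Rational(-17, 41), Rational(16023, 10)) = Rational(656773, 410)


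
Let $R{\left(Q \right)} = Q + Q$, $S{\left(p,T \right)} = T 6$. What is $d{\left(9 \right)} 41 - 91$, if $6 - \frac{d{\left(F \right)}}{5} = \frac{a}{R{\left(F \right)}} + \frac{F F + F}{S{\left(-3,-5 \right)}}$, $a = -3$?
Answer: $\frac{10729}{6} \approx 1788.2$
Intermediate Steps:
$S{\left(p,T \right)} = 6 T$
$R{\left(Q \right)} = 2 Q$
$d{\left(F \right)} = 30 + \frac{F}{6} + \frac{F^{2}}{6} + \frac{15}{2 F}$ ($d{\left(F \right)} = 30 - 5 \left(- \frac{3}{2 F} + \frac{F F + F}{6 \left(-5\right)}\right) = 30 - 5 \left(- 3 \frac{1}{2 F} + \frac{F^{2} + F}{-30}\right) = 30 - 5 \left(- \frac{3}{2 F} + \left(F + F^{2}\right) \left(- \frac{1}{30}\right)\right) = 30 - 5 \left(- \frac{3}{2 F} - \left(\frac{F}{30} + \frac{F^{2}}{30}\right)\right) = 30 - 5 \left(- \frac{3}{2 F} - \frac{F}{30} - \frac{F^{2}}{30}\right) = 30 + \left(\frac{F}{6} + \frac{F^{2}}{6} + \frac{15}{2 F}\right) = 30 + \frac{F}{6} + \frac{F^{2}}{6} + \frac{15}{2 F}$)
$d{\left(9 \right)} 41 - 91 = \frac{45 + 9 \left(180 + 9 + 9^{2}\right)}{6 \cdot 9} \cdot 41 - 91 = \frac{1}{6} \cdot \frac{1}{9} \left(45 + 9 \left(180 + 9 + 81\right)\right) 41 - 91 = \frac{1}{6} \cdot \frac{1}{9} \left(45 + 9 \cdot 270\right) 41 - 91 = \frac{1}{6} \cdot \frac{1}{9} \left(45 + 2430\right) 41 - 91 = \frac{1}{6} \cdot \frac{1}{9} \cdot 2475 \cdot 41 - 91 = \frac{275}{6} \cdot 41 - 91 = \frac{11275}{6} - 91 = \frac{10729}{6}$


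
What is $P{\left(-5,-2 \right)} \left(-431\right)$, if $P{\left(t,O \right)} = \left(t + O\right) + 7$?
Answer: $0$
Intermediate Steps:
$P{\left(t,O \right)} = 7 + O + t$ ($P{\left(t,O \right)} = \left(O + t\right) + 7 = 7 + O + t$)
$P{\left(-5,-2 \right)} \left(-431\right) = \left(7 - 2 - 5\right) \left(-431\right) = 0 \left(-431\right) = 0$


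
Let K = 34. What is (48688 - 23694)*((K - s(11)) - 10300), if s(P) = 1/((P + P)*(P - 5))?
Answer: -16934847161/66 ≈ -2.5659e+8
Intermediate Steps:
s(P) = 1/(2*P*(-5 + P)) (s(P) = 1/((2*P)*(-5 + P)) = 1/(2*P*(-5 + P)))
(48688 - 23694)*((K - s(11)) - 10300) = (48688 - 23694)*((34 - 1/(2*11*(-5 + 11))) - 10300) = 24994*((34 - 1/(2*11*6)) - 10300) = 24994*((34 - 1*1/132) - 10300) = 24994*((34 - 1/132) - 10300) = 24994*(4487/132 - 10300) = 24994*(-1355113/132) = -16934847161/66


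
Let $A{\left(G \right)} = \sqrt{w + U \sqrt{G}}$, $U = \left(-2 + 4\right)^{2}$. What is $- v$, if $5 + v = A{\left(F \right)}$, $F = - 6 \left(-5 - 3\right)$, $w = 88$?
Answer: $5 - 2 \sqrt{22 + 4 \sqrt{3}} \approx -5.757$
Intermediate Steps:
$U = 4$ ($U = 2^{2} = 4$)
$F = 48$ ($F = \left(-6\right) \left(-8\right) = 48$)
$A{\left(G \right)} = \sqrt{88 + 4 \sqrt{G}}$
$v = -5 + 2 \sqrt{22 + 4 \sqrt{3}}$ ($v = -5 + 2 \sqrt{22 + \sqrt{48}} = -5 + 2 \sqrt{22 + 4 \sqrt{3}} \approx 5.757$)
$- v = - (-5 + 2 \sqrt{22 + 4 \sqrt{3}}) = 5 - 2 \sqrt{22 + 4 \sqrt{3}}$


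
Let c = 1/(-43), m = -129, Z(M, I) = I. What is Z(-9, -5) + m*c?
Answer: -2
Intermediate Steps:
c = -1/43 ≈ -0.023256
Z(-9, -5) + m*c = -5 - 129*(-1/43) = -5 + 3 = -2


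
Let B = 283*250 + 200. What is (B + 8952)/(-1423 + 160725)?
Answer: 39951/79651 ≈ 0.50158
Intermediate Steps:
B = 70950 (B = 70750 + 200 = 70950)
(B + 8952)/(-1423 + 160725) = (70950 + 8952)/(-1423 + 160725) = 79902/159302 = 79902*(1/159302) = 39951/79651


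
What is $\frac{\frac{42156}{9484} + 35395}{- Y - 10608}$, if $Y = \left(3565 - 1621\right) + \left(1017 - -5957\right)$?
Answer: $- \frac{41966042}{23148073} \approx -1.8129$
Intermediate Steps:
$Y = 8918$ ($Y = 1944 + \left(1017 + 5957\right) = 1944 + 6974 = 8918$)
$\frac{\frac{42156}{9484} + 35395}{- Y - 10608} = \frac{\frac{42156}{9484} + 35395}{\left(-1\right) 8918 - 10608} = \frac{42156 \cdot \frac{1}{9484} + 35395}{-8918 - 10608} = \frac{\frac{10539}{2371} + 35395}{-19526} = \frac{83932084}{2371} \left(- \frac{1}{19526}\right) = - \frac{41966042}{23148073}$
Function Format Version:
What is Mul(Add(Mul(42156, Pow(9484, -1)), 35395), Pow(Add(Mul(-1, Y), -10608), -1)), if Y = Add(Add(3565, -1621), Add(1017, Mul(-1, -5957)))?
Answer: Rational(-41966042, 23148073) ≈ -1.8129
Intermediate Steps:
Y = 8918 (Y = Add(1944, Add(1017, 5957)) = Add(1944, 6974) = 8918)
Mul(Add(Mul(42156, Pow(9484, -1)), 35395), Pow(Add(Mul(-1, Y), -10608), -1)) = Mul(Add(Mul(42156, Pow(9484, -1)), 35395), Pow(Add(Mul(-1, 8918), -10608), -1)) = Mul(Add(Mul(42156, Rational(1, 9484)), 35395), Pow(Add(-8918, -10608), -1)) = Mul(Add(Rational(10539, 2371), 35395), Pow(-19526, -1)) = Mul(Rational(83932084, 2371), Rational(-1, 19526)) = Rational(-41966042, 23148073)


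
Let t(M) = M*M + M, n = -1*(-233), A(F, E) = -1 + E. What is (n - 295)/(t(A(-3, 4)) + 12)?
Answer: -31/12 ≈ -2.5833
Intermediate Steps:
n = 233
t(M) = M + M**2 (t(M) = M**2 + M = M + M**2)
(n - 295)/(t(A(-3, 4)) + 12) = (233 - 295)/((-1 + 4)*(1 + (-1 + 4)) + 12) = -62/(3*(1 + 3) + 12) = -62/(3*4 + 12) = -62/(12 + 12) = -62/24 = -62*1/24 = -31/12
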